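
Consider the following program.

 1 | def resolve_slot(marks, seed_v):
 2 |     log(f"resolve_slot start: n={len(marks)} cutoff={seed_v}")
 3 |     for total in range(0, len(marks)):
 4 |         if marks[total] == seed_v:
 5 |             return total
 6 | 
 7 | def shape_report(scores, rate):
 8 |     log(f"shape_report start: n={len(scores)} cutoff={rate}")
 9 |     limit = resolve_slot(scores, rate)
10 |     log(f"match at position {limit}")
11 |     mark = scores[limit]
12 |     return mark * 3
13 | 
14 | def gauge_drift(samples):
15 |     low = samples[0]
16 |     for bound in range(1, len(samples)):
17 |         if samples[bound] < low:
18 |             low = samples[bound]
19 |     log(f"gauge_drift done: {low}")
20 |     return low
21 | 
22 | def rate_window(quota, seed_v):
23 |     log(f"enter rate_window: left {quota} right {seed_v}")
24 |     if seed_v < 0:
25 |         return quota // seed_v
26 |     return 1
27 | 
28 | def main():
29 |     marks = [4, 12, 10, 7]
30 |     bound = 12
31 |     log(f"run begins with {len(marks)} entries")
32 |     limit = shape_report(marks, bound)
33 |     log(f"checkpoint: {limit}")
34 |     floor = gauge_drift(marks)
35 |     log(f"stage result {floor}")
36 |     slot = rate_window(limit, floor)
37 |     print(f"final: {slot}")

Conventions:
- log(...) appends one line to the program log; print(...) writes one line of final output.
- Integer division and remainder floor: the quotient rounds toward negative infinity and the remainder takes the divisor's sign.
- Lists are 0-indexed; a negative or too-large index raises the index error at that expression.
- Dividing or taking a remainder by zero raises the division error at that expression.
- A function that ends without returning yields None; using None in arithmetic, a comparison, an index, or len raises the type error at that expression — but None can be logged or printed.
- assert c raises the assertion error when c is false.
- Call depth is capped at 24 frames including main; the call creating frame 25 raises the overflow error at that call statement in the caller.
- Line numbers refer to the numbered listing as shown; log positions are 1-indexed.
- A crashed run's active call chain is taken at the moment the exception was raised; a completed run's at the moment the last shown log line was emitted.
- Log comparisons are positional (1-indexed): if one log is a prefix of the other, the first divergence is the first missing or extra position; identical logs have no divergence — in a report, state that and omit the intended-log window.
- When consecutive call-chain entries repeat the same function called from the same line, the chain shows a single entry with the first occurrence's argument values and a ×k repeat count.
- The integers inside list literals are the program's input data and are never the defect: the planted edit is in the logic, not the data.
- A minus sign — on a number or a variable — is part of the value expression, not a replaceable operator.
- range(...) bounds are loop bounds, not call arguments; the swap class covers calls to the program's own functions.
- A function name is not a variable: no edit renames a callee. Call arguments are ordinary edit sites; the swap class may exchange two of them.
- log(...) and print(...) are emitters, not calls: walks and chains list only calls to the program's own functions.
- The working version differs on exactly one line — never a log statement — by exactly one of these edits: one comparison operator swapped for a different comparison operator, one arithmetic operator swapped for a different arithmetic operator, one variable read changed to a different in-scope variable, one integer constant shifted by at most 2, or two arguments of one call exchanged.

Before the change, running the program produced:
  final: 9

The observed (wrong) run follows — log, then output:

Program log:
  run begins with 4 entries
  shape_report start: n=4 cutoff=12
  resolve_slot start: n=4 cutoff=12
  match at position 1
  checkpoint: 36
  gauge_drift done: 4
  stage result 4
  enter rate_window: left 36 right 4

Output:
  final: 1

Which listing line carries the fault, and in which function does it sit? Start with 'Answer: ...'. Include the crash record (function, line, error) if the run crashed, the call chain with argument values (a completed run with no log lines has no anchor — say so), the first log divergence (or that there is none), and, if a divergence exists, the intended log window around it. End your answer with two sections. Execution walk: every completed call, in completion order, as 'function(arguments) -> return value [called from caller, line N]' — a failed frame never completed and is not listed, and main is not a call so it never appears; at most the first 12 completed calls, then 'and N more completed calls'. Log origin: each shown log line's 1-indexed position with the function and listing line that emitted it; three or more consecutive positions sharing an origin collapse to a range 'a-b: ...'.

Answer: the defect is in rate_window at line 24.
Key observation: The two runs log identically and part ways only at the printed values.
Call chain: main -> rate_window(36, 4) (called at line 36).
First divergence: none (the log streams are identical).
Execution walk:
  resolve_slot([4, 12, 10, 7], 12) -> 1  [called from shape_report, line 9]
  shape_report([4, 12, 10, 7], 12) -> 36  [called from main, line 32]
  gauge_drift([4, 12, 10, 7]) -> 4  [called from main, line 34]
  rate_window(36, 4) -> 1  [called from main, line 36]
Log line origins:
  1: emitted by main (line 31)
  2: emitted by shape_report (line 8)
  3: emitted by resolve_slot (line 2)
  4: emitted by shape_report (line 10)
  5: emitted by main (line 33)
  6: emitted by gauge_drift (line 19)
  7: emitted by main (line 35)
  8: emitted by rate_window (line 23)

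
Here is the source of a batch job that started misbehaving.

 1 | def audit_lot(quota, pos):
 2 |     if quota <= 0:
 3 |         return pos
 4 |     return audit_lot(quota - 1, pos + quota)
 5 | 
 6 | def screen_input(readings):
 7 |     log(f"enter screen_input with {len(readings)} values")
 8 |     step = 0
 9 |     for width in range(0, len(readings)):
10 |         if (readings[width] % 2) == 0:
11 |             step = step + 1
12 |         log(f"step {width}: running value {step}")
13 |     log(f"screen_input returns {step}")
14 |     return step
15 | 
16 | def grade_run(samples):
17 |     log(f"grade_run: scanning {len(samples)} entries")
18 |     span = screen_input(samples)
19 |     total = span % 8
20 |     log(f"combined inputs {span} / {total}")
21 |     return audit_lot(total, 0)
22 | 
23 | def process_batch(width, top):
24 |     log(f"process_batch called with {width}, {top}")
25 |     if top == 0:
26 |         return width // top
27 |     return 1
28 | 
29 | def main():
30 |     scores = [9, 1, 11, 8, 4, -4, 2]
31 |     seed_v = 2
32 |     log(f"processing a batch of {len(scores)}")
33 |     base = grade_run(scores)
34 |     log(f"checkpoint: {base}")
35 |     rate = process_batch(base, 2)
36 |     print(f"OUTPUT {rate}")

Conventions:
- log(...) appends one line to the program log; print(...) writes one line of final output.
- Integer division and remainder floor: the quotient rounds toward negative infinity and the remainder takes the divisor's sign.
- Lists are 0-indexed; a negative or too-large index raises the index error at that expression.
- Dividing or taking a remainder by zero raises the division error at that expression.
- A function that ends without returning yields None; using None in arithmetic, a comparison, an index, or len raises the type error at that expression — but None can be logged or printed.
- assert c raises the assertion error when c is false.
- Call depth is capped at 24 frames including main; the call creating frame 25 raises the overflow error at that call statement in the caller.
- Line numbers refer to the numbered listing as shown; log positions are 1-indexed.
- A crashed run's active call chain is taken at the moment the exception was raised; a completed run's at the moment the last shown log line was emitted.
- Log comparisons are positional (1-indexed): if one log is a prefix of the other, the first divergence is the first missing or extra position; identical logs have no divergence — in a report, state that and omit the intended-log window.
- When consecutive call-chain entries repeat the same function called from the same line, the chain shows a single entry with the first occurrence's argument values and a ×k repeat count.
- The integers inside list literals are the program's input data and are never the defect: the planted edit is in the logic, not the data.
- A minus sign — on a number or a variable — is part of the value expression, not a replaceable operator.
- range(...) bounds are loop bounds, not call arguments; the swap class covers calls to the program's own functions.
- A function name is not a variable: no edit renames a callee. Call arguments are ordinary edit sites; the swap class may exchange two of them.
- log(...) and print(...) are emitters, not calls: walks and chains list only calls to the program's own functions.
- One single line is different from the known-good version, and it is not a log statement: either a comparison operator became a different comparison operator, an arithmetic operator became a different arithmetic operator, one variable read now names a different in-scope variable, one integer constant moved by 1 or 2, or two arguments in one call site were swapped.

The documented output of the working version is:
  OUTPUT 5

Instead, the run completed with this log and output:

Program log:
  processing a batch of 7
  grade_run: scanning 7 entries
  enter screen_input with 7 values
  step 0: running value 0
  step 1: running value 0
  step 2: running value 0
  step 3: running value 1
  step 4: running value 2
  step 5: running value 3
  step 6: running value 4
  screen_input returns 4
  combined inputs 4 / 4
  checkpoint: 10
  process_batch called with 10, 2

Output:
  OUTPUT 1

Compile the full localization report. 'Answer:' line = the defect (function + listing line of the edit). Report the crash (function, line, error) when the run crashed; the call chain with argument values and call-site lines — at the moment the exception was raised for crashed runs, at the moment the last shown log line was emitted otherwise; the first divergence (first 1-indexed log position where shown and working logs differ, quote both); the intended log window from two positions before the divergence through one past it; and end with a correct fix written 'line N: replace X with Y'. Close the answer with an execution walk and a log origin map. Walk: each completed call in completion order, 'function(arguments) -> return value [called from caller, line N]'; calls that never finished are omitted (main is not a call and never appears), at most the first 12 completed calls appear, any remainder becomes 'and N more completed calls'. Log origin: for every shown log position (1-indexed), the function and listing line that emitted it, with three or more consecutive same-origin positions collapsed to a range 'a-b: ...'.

Answer: the defect is in process_batch at line 25.
Core observation: No log line changed; the fault shows up purely in the output.
Call chain: main -> process_batch(10, 2) (called at line 35).
First divergence: none (the log streams are identical).
Execution walk:
  screen_input([9, 1, 11, 8, 4, -4, 2]) -> 4  [called from grade_run, line 18]
  audit_lot(0, 10) -> 10  [called from audit_lot, line 4]
  audit_lot(1, 9) -> 10  [called from audit_lot, line 4]
  audit_lot(2, 7) -> 10  [called from audit_lot, line 4]
  audit_lot(3, 4) -> 10  [called from audit_lot, line 4]
  audit_lot(4, 0) -> 10  [called from grade_run, line 21]
  grade_run([9, 1, 11, 8, 4, -4, 2]) -> 10  [called from main, line 33]
  process_batch(10, 2) -> 1  [called from main, line 35]
Log origins:
  1: logged in main at line 32
  2: logged in grade_run at line 17
  3: logged in screen_input at line 7
  4-10: logged in screen_input at line 12
  11: logged in screen_input at line 13
  12: logged in grade_run at line 20
  13: logged in main at line 34
  14: logged in process_batch at line 24
A correct fix: line 25: replace `==` with `!=`.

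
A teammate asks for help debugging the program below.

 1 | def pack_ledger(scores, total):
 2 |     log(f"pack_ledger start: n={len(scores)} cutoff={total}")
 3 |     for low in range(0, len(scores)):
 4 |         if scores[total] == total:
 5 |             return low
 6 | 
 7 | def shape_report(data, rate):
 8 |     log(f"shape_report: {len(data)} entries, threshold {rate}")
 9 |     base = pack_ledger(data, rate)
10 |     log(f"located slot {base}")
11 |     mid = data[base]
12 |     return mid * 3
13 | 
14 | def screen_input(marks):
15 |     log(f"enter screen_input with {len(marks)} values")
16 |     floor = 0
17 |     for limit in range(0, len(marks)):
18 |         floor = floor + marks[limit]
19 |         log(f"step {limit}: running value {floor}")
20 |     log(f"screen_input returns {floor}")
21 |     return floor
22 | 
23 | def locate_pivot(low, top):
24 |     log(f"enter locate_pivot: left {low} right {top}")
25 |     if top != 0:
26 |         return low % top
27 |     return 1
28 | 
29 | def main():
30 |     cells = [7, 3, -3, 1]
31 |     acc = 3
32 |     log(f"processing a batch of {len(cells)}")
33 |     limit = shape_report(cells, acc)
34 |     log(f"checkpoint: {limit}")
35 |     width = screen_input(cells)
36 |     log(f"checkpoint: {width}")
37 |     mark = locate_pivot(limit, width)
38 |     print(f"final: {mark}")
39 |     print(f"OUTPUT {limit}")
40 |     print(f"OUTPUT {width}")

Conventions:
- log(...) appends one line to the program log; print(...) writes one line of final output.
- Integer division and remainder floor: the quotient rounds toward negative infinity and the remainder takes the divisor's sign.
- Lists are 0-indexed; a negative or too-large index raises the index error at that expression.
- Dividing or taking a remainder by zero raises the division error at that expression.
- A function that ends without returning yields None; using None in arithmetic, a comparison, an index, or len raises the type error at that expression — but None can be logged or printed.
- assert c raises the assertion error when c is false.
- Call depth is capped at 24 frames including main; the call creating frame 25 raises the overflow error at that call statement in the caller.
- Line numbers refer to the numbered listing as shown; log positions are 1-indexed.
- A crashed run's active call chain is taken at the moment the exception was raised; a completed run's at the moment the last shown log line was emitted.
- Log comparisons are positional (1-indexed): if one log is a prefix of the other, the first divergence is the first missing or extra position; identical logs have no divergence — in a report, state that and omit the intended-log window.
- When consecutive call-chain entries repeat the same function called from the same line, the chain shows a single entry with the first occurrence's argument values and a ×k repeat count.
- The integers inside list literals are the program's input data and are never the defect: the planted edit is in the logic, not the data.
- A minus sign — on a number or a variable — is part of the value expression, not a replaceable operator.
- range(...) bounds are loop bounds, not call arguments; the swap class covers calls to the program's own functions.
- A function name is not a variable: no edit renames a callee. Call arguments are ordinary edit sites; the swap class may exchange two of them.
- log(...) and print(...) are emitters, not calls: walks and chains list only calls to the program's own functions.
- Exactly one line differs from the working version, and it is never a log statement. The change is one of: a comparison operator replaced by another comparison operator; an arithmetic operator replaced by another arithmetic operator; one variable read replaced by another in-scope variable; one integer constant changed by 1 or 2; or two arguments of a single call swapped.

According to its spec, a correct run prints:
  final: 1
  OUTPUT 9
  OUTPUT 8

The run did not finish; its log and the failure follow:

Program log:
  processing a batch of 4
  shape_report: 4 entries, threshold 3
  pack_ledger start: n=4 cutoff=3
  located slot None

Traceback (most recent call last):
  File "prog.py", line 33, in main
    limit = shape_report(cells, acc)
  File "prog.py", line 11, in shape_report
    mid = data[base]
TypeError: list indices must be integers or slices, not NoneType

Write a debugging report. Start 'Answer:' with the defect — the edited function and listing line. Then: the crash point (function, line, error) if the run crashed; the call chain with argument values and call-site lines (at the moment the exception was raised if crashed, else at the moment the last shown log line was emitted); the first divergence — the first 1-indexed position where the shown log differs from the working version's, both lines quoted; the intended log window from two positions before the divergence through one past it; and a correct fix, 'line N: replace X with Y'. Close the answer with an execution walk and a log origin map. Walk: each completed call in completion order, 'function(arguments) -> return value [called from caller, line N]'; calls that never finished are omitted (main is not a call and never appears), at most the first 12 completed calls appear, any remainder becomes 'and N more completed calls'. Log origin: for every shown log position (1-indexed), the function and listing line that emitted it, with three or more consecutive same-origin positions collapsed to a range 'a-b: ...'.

Answer: the defect is in pack_ledger at line 4.
Key observation: Position 4 is the first bad log line: 'located slot None' should read 'located slot 1'.
Crash: shape_report, line 11, TypeError.
Call chain: main -> shape_report([7, 3, -3, 1], 3) (called at line 33).
First divergence: at position 4 the run shows 'located slot None' where the working version logs 'located slot 1'.
Intended log window:
  2: shape_report: 4 entries, threshold 3
  3: pack_ledger start: n=4 cutoff=3
  4: located slot 1
  5: checkpoint: 9
Execution walk:
  pack_ledger([7, 3, -3, 1], 3) -> None  [called from shape_report, line 9]
Origin of each log line:
  1: emitted by main (line 32)
  2: emitted by shape_report (line 8)
  3: emitted by pack_ledger (line 2)
  4: emitted by shape_report (line 10)
A correct fix: line 4: replace `scores[total]` with `scores[low]`.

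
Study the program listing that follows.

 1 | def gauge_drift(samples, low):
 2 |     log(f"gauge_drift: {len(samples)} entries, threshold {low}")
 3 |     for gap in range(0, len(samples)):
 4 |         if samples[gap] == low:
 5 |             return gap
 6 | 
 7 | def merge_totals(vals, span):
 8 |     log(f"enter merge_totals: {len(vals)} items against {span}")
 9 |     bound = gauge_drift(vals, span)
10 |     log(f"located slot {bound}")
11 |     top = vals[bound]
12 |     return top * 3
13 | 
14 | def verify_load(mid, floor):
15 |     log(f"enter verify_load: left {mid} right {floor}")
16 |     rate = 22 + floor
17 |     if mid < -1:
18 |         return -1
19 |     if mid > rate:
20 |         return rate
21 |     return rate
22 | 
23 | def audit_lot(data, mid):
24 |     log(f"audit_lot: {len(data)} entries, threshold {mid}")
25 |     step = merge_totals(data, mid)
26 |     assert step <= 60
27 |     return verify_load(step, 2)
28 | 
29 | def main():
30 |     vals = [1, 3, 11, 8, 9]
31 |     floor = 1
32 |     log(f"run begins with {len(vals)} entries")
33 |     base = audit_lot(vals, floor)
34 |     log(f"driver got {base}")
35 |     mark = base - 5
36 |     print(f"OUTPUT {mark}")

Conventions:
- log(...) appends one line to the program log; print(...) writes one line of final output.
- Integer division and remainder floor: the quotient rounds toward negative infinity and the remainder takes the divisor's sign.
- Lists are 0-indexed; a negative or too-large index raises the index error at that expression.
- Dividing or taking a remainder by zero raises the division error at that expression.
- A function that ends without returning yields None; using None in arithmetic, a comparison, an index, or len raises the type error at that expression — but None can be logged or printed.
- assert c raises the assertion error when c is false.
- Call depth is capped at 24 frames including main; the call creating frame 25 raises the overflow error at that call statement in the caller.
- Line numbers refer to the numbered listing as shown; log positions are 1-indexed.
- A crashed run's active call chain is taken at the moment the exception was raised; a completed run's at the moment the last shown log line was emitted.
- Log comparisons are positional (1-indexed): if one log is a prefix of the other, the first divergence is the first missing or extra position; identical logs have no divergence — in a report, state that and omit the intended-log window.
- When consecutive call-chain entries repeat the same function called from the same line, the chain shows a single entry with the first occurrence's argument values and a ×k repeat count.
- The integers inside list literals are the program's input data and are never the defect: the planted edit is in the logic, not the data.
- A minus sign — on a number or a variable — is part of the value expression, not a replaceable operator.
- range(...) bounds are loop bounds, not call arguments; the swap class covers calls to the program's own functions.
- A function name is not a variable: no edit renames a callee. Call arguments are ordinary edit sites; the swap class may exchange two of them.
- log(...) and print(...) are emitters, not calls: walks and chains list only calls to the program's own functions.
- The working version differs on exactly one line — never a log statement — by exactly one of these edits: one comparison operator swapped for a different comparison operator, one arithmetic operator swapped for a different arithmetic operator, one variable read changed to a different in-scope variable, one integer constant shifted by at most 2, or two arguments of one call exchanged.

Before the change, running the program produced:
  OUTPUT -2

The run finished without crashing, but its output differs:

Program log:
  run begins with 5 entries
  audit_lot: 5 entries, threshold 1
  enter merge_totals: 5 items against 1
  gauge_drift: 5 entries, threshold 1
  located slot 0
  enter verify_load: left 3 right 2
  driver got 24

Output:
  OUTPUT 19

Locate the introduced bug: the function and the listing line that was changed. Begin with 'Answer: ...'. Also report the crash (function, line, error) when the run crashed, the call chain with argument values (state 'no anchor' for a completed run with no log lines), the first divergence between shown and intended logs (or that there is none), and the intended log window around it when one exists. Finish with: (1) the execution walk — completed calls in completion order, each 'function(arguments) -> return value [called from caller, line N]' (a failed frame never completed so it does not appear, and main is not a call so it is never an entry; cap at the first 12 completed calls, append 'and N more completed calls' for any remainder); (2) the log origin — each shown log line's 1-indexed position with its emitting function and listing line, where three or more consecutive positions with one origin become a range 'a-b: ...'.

Answer: the defect is in verify_load at line 21.
Key observation: Log line 7 is where behavior first shows: 'driver got 24' appears instead of 'driver got 3'.
Call chain: main.
First divergence: position 7; shown 'driver got 24' vs intended 'driver got 3'.
Intended log window:
  5: located slot 0
  6: enter verify_load: left 3 right 2
  7: driver got 3
Execution walk:
  gauge_drift([1, 3, 11, 8, 9], 1) -> 0  [called from merge_totals, line 9]
  merge_totals([1, 3, 11, 8, 9], 1) -> 3  [called from audit_lot, line 25]
  verify_load(3, 2) -> 24  [called from audit_lot, line 27]
  audit_lot([1, 3, 11, 8, 9], 1) -> 24  [called from main, line 33]
Log origins:
  1 — main, line 32
  2 — audit_lot, line 24
  3 — merge_totals, line 8
  4 — gauge_drift, line 2
  5 — merge_totals, line 10
  6 — verify_load, line 15
  7 — main, line 34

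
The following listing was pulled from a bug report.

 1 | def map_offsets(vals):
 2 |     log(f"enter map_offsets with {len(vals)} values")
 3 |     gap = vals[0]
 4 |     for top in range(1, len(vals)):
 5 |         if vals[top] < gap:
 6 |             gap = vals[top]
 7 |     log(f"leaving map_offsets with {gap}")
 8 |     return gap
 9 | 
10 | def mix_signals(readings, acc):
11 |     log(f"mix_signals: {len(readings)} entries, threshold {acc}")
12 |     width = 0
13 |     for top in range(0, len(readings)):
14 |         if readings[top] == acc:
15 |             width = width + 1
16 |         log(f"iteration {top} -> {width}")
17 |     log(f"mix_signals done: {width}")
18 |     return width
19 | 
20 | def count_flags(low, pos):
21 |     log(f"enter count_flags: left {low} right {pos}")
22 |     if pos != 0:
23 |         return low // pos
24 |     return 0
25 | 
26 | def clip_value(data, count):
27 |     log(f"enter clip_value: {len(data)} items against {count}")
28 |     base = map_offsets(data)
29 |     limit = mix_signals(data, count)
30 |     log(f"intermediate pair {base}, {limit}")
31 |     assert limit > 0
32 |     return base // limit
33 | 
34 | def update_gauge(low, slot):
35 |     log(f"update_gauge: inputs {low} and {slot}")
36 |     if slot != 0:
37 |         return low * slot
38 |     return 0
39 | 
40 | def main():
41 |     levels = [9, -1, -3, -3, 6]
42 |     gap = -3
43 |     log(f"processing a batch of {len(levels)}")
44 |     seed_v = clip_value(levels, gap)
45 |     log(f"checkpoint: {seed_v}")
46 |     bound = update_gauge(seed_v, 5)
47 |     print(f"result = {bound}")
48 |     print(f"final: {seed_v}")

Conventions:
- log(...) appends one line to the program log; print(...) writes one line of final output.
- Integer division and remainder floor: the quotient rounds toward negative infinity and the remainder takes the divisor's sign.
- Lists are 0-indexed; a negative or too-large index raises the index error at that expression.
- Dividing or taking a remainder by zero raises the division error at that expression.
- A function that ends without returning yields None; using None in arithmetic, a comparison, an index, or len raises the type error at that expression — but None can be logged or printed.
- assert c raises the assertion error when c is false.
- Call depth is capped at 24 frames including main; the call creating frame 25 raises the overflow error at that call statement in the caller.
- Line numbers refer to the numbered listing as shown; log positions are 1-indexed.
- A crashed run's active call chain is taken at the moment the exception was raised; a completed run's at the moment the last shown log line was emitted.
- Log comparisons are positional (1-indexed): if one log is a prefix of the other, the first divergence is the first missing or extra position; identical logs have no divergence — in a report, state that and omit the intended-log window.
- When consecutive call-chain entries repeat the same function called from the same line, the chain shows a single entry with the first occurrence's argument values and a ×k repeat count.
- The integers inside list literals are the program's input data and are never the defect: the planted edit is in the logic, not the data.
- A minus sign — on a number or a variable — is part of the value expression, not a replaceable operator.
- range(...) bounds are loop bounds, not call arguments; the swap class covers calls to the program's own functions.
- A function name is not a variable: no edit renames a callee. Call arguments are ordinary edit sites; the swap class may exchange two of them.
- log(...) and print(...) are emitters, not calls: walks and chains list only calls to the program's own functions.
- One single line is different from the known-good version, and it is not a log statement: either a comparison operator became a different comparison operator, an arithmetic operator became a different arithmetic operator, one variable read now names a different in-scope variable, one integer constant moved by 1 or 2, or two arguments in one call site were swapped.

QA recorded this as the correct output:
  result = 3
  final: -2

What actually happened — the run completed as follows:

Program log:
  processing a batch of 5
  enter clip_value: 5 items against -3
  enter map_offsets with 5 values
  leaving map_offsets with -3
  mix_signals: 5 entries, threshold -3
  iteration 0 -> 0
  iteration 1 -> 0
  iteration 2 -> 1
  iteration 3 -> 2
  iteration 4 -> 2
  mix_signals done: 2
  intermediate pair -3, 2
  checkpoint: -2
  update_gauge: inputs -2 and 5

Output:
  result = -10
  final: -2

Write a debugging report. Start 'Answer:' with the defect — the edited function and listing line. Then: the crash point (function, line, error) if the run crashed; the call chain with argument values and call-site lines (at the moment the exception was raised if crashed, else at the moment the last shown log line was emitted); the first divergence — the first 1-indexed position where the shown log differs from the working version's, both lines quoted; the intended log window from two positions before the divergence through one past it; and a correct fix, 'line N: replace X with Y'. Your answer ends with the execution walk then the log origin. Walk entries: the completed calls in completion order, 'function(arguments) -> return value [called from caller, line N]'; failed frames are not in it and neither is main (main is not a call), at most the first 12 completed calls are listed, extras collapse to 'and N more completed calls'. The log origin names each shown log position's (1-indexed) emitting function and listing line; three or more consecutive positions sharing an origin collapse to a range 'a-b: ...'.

Answer: the defect is in update_gauge at line 37.
Key fact: No log line changed; the fault shows up purely in the output.
Call chain: main -> update_gauge(-2, 5) (called at line 46).
First divergence: none (the log streams are identical).
Execution walk:
  map_offsets([9, -1, -3, -3, 6]) -> -3  [called from clip_value, line 28]
  mix_signals([9, -1, -3, -3, 6], -3) -> 2  [called from clip_value, line 29]
  clip_value([9, -1, -3, -3, 6], -3) -> -2  [called from main, line 44]
  update_gauge(-2, 5) -> -10  [called from main, line 46]
Log origins:
  1: from main, line 43
  2: from clip_value, line 27
  3: from map_offsets, line 2
  4: from map_offsets, line 7
  5: from mix_signals, line 11
  6-10: from mix_signals, line 16
  11: from mix_signals, line 17
  12: from clip_value, line 30
  13: from main, line 45
  14: from update_gauge, line 35
A correct fix: line 37: replace `*` with `%`.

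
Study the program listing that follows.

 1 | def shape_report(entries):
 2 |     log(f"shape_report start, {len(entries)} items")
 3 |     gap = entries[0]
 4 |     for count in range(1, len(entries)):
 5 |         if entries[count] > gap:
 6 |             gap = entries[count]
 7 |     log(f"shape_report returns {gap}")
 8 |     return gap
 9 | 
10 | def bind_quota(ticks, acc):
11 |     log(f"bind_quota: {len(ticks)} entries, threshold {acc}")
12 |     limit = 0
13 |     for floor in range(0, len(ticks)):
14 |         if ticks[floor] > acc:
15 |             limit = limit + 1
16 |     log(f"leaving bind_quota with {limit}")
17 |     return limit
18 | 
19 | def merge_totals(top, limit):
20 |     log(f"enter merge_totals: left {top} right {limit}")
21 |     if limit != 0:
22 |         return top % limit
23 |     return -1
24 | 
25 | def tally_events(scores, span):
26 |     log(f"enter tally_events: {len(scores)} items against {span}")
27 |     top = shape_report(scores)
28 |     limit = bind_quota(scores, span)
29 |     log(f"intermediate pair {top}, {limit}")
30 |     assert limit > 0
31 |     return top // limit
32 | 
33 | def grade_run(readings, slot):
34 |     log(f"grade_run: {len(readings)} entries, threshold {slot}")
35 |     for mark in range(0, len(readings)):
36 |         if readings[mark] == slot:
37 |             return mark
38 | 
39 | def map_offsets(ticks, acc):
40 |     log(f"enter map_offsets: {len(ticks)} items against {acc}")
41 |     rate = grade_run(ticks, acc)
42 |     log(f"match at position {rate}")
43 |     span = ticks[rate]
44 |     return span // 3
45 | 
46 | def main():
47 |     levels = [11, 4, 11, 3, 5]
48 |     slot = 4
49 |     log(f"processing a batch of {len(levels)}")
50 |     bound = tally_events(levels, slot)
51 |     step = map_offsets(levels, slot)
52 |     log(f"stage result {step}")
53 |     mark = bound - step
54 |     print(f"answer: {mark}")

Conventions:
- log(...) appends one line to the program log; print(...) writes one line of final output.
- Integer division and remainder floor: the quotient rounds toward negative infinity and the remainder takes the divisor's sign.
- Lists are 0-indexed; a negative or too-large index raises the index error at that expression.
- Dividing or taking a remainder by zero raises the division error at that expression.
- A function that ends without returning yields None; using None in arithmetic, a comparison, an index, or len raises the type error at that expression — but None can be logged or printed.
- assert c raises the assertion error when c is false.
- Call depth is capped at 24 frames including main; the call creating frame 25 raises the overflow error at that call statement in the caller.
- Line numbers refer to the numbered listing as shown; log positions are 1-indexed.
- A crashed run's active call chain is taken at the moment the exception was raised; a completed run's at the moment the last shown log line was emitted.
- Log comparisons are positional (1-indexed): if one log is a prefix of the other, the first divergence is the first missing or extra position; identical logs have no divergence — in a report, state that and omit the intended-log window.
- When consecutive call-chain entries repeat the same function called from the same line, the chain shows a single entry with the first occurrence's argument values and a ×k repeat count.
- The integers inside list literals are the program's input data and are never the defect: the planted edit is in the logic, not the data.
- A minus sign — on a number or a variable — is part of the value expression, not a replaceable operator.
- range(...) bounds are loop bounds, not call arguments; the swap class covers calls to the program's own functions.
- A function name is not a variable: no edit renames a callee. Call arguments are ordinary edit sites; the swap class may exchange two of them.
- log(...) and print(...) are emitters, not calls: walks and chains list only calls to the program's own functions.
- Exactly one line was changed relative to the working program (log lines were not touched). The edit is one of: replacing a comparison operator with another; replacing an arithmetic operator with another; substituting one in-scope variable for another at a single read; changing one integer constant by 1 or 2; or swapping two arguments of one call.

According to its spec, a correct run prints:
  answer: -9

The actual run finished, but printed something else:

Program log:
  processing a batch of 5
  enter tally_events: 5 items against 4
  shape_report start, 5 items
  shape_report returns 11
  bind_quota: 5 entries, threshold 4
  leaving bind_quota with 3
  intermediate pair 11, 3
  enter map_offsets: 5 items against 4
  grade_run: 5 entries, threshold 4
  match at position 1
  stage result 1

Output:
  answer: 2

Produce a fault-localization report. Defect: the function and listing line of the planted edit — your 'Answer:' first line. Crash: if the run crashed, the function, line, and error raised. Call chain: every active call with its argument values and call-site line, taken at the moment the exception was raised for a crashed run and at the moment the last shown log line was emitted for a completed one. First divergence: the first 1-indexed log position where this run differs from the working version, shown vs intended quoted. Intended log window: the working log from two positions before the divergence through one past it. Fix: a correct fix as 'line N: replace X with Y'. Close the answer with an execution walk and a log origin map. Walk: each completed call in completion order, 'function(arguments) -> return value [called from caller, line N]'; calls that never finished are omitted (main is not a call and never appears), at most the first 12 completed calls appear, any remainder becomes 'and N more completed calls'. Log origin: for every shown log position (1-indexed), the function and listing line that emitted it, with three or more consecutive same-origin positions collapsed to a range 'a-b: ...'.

Answer: the defect is in map_offsets at line 44.
Key observation: Position 11 is the first bad log line: 'stage result 1' should read 'stage result 12'.
Call chain: main.
First divergence: at position 11 the run shows 'stage result 1' where the working version logs 'stage result 12'.
Intended log window:
  9: grade_run: 5 entries, threshold 4
  10: match at position 1
  11: stage result 12
Execution walk:
  shape_report([11, 4, 11, 3, 5]) -> 11  [called from tally_events, line 27]
  bind_quota([11, 4, 11, 3, 5], 4) -> 3  [called from tally_events, line 28]
  tally_events([11, 4, 11, 3, 5], 4) -> 3  [called from main, line 50]
  grade_run([11, 4, 11, 3, 5], 4) -> 1  [called from map_offsets, line 41]
  map_offsets([11, 4, 11, 3, 5], 4) -> 1  [called from main, line 51]
Origin of each log line:
  1: from main, line 49
  2: from tally_events, line 26
  3: from shape_report, line 2
  4: from shape_report, line 7
  5: from bind_quota, line 11
  6: from bind_quota, line 16
  7: from tally_events, line 29
  8: from map_offsets, line 40
  9: from grade_run, line 34
  10: from map_offsets, line 42
  11: from main, line 52
A correct fix: line 44: replace `//` with `*`.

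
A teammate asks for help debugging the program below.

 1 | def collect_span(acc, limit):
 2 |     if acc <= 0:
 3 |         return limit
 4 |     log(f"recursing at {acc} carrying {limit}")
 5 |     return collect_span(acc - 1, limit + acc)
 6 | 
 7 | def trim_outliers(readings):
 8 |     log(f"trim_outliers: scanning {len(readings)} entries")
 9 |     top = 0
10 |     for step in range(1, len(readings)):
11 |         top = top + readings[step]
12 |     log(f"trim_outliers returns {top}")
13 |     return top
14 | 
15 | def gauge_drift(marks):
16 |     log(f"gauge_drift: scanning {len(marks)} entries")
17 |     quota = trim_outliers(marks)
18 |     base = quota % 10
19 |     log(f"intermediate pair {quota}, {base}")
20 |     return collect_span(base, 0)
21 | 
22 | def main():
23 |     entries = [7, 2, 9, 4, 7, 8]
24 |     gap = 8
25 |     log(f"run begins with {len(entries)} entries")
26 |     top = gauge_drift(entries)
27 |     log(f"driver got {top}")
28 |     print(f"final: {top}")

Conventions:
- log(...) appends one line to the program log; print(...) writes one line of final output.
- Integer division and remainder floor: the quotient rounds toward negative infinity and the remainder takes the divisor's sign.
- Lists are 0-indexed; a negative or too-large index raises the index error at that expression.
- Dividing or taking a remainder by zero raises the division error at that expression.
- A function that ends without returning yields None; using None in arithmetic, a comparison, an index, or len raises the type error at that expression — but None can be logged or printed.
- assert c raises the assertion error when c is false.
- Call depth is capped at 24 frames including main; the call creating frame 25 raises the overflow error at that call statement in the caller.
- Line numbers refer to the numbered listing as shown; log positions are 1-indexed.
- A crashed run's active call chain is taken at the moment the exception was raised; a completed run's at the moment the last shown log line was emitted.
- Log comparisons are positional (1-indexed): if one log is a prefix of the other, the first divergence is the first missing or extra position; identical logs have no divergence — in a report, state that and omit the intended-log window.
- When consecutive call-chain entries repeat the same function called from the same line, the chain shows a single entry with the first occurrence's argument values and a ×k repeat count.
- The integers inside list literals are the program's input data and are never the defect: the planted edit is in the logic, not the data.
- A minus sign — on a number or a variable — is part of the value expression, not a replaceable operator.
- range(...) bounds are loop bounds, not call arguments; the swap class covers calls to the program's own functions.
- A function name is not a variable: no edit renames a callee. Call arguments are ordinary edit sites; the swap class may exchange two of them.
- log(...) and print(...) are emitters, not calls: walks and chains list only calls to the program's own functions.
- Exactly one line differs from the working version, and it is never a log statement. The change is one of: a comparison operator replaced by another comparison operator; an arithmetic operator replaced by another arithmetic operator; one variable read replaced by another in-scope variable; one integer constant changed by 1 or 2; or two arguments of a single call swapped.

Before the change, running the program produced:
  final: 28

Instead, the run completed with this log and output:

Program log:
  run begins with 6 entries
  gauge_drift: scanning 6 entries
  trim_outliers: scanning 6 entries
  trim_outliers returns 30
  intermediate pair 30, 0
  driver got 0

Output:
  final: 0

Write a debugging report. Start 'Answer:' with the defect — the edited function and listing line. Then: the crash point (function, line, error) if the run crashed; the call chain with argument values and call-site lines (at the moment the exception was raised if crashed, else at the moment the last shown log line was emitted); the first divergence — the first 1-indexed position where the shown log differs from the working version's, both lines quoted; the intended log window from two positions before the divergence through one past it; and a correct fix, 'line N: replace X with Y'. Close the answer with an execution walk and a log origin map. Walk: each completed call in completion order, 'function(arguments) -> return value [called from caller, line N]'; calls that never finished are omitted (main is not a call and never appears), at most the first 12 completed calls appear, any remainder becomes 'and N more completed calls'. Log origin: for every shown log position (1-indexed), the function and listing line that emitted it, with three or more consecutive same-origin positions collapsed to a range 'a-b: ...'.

Answer: the defect is in trim_outliers at line 10.
The tell: Log line 4 is where behavior first shows: 'trim_outliers returns 30' appears instead of 'trim_outliers returns 37'.
Call chain: main.
First divergence: position 4; shown 'trim_outliers returns 30' vs intended 'trim_outliers returns 37'.
Intended log window:
  2: gauge_drift: scanning 6 entries
  3: trim_outliers: scanning 6 entries
  4: trim_outliers returns 37
  5: intermediate pair 37, 7
Execution walk:
  trim_outliers([7, 2, 9, 4, 7, 8]) -> 30  [called from gauge_drift, line 17]
  collect_span(0, 0) -> 0  [called from gauge_drift, line 20]
  gauge_drift([7, 2, 9, 4, 7, 8]) -> 0  [called from main, line 26]
Log line origins:
  1 — main, line 25
  2 — gauge_drift, line 16
  3 — trim_outliers, line 8
  4 — trim_outliers, line 12
  5 — gauge_drift, line 19
  6 — main, line 27
A correct fix: line 10: replace `1` with `0`.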